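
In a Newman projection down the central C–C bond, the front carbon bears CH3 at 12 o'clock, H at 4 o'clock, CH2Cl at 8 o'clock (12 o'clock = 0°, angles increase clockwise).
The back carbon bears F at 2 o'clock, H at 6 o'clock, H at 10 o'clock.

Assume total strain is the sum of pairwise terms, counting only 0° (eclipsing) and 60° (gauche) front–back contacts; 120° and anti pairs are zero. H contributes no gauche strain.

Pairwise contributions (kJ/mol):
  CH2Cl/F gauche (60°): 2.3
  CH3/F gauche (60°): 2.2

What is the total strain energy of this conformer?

This conformer (staggered): CH3(0°)/F(60°) gauche 2.2 → 2.2 kJ/mol.

2.2 kJ/mol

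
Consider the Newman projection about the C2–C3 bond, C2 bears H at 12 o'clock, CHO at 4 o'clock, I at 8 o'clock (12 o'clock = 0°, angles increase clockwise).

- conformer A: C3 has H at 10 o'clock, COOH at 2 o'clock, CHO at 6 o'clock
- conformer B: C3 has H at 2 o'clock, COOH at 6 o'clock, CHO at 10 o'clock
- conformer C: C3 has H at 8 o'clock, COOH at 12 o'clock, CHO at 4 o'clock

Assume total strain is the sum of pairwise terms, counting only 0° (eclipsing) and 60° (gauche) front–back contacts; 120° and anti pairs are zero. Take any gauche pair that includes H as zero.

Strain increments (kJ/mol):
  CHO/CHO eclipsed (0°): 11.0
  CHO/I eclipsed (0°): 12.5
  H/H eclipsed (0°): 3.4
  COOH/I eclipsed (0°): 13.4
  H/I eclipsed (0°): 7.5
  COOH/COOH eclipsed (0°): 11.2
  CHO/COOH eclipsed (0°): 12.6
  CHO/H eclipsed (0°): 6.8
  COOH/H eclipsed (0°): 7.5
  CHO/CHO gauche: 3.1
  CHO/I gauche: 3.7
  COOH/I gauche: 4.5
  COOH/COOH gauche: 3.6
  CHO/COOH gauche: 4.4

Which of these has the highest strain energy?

C

A (staggered): CHO–COOH gauche, CHO–CHO gauche, I–CHO gauche; 4.4 + 3.1 + 3.7 = 11.2 kJ/mol.
B (staggered): CHO–COOH gauche, I–COOH gauche, I–CHO gauche; 4.4 + 4.5 + 3.7 = 12.6 kJ/mol.
C (eclipsed): H–COOH eclipsed, CHO–CHO eclipsed, I–H eclipsed; 7.5 + 11.0 + 7.5 = 26.0 kJ/mol.
C has the highest total (26.0 kJ/mol).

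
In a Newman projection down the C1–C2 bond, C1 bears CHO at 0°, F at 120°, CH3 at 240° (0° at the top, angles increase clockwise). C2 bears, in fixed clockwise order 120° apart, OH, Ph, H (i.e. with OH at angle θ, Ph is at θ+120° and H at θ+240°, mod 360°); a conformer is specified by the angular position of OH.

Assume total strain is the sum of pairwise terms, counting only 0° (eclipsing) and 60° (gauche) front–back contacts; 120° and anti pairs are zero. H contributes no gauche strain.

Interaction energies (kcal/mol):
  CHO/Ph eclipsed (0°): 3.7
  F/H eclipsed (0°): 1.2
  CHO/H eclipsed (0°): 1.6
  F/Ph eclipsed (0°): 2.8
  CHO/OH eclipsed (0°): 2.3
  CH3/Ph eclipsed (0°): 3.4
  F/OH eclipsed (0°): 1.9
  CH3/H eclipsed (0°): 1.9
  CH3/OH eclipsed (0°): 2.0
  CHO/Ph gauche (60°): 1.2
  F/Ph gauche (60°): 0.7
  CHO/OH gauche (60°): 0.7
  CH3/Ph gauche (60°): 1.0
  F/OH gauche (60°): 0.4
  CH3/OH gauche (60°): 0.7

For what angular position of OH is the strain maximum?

OH at 0° (eclipsed): CHO(0°)/OH(0°) eclipsed 2.3; F(120°)/Ph(120°) eclipsed 2.8; CH3(240°)/H(240°) eclipsed 1.9 → 7.0 kcal/mol.
OH at 60° (staggered): CHO(0°)/OH(60°) gauche 0.7; F(120°)/OH(60°) gauche 0.4; F(120°)/Ph(180°) gauche 0.7; CH3(240°)/Ph(180°) gauche 1.0 → 2.8 kcal/mol.
OH at 120° (eclipsed): CHO(0°)/H(0°) eclipsed 1.6; F(120°)/OH(120°) eclipsed 1.9; CH3(240°)/Ph(240°) eclipsed 3.4 → 6.9 kcal/mol.
OH at 180° (staggered): CHO(0°)/Ph(300°) gauche 1.2; F(120°)/OH(180°) gauche 0.4; CH3(240°)/OH(180°) gauche 0.7; CH3(240°)/Ph(300°) gauche 1.0 → 3.3 kcal/mol.
OH at 240° (eclipsed): CHO(0°)/Ph(0°) eclipsed 3.7; F(120°)/H(120°) eclipsed 1.2; CH3(240°)/OH(240°) eclipsed 2.0 → 6.9 kcal/mol.
OH at 300° (staggered): CHO(0°)/OH(300°) gauche 0.7; CHO(0°)/Ph(60°) gauche 1.2; F(120°)/Ph(60°) gauche 0.7; CH3(240°)/OH(300°) gauche 0.7 → 3.3 kcal/mol.
The maximum (7.0 kcal/mol) occurs with OH at 0°.

0°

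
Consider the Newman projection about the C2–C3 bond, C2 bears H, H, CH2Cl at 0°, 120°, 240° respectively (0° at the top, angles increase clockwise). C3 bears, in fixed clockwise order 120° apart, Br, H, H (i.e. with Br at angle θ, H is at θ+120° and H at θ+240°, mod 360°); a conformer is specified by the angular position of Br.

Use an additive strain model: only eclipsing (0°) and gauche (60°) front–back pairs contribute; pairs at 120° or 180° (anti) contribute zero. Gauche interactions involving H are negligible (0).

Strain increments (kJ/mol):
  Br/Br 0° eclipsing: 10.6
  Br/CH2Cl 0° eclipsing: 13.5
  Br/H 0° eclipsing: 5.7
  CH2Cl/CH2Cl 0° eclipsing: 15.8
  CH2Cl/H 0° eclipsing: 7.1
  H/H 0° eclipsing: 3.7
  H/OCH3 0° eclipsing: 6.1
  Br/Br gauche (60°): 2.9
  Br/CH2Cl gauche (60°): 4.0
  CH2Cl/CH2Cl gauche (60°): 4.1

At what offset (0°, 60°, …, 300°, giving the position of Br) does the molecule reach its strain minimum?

60°

Br at 0° (eclipsed): H(0°)/Br(0°) eclipsed 5.7; H(120°)/H(120°) eclipsed 3.7; CH2Cl(240°)/H(240°) eclipsed 7.1 → 16.5 kJ/mol.
Br at 60° (staggered): no non-H gauche contacts → 0.0 kJ/mol.
Br at 120° (eclipsed): H(0°)/H(0°) eclipsed 3.7; H(120°)/Br(120°) eclipsed 5.7; CH2Cl(240°)/H(240°) eclipsed 7.1 → 16.5 kJ/mol.
Br at 180° (staggered): CH2Cl(240°)/Br(180°) gauche 4.0 → 4.0 kJ/mol.
Br at 240° (eclipsed): H(0°)/H(0°) eclipsed 3.7; H(120°)/H(120°) eclipsed 3.7; CH2Cl(240°)/Br(240°) eclipsed 13.5 → 20.9 kJ/mol.
Br at 300° (staggered): CH2Cl(240°)/Br(300°) gauche 4.0 → 4.0 kJ/mol.
The minimum (0.0 kJ/mol) occurs with Br at 60°.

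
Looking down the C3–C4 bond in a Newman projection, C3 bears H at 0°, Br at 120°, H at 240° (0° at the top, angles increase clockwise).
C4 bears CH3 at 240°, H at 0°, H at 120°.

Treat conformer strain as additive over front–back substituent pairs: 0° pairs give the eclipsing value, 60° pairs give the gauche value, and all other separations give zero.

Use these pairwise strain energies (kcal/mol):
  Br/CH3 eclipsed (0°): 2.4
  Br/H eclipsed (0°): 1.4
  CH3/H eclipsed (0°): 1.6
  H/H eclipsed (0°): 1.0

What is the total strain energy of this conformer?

4.0 kcal/mol

This conformer (eclipsed): H(0°)/H(0°) eclipsed 1.0; Br(120°)/H(120°) eclipsed 1.4; H(240°)/CH3(240°) eclipsed 1.6 → 4.0 kcal/mol.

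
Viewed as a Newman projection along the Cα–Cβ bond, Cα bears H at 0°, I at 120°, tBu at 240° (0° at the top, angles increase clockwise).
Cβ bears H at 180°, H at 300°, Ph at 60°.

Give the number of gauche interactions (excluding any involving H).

Non-H gauche pairs: I(120°)/Ph(60°) — 1 interaction.

1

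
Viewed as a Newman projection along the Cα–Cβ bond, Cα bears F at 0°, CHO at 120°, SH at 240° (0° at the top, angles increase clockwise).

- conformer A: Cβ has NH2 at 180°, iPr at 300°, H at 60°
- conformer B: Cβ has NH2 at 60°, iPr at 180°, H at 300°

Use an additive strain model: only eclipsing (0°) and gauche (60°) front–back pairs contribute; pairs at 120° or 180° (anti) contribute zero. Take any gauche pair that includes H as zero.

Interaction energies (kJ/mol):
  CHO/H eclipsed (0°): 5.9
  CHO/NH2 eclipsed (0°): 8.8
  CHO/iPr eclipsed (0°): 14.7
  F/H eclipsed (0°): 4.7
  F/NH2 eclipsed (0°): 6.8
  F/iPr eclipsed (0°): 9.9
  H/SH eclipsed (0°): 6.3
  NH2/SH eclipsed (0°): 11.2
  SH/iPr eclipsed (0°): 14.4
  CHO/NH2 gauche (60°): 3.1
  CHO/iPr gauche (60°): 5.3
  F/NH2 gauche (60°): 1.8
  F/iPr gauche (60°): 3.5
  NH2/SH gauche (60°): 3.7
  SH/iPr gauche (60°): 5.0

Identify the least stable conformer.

A

A is staggered. F at 0° is gauche with iPr at 300° (3.5); CHO at 120° is gauche with NH2 at 180° (3.1); SH at 240° is gauche with NH2 at 180° (3.7); SH at 240° is gauche with iPr at 300° (5.0). Total 15.3 kJ/mol.
B is staggered. F at 0° is gauche with NH2 at 60° (1.8); CHO at 120° is gauche with NH2 at 60° (3.1); CHO at 120° is gauche with iPr at 180° (5.3); SH at 240° is gauche with iPr at 180° (5.0). Total 15.2 kJ/mol.
A has the highest total (15.3 kJ/mol).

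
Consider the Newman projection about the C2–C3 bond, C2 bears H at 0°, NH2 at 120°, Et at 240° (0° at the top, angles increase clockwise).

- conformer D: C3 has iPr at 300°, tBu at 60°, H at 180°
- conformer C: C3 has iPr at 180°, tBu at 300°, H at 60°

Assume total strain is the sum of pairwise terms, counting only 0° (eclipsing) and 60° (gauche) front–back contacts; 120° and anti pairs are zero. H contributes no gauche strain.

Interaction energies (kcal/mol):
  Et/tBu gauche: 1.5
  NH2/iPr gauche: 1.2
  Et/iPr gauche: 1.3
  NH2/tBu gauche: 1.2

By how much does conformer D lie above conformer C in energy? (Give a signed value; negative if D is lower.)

D (staggered): NH2(120°)/tBu(60°) gauche 1.2; Et(240°)/iPr(300°) gauche 1.3 → 2.5 kcal/mol.
C (staggered): NH2(120°)/iPr(180°) gauche 1.2; Et(240°)/iPr(180°) gauche 1.3; Et(240°)/tBu(300°) gauche 1.5 → 4.0 kcal/mol.
E(D) − E(C) = 2.5 − 4.0 = -1.5 kcal/mol.

-1.5 kcal/mol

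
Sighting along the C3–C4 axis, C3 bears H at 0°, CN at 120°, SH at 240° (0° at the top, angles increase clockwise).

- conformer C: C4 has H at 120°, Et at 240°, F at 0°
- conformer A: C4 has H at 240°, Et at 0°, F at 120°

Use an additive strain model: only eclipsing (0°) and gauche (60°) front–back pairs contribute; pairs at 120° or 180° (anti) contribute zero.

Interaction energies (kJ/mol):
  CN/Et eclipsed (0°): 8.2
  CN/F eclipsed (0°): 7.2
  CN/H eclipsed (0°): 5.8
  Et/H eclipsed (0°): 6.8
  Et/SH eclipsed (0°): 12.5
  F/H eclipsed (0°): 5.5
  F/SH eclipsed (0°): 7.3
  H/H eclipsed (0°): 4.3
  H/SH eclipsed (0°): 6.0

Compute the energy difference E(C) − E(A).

+3.8 kJ/mol

C (eclipsed): H(0°)/F(0°) eclipsed 5.5; CN(120°)/H(120°) eclipsed 5.8; SH(240°)/Et(240°) eclipsed 12.5 → 23.8 kJ/mol.
A (eclipsed): H(0°)/Et(0°) eclipsed 6.8; CN(120°)/F(120°) eclipsed 7.2; SH(240°)/H(240°) eclipsed 6.0 → 20.0 kJ/mol.
E(C) − E(A) = 23.8 − 20.0 = +3.8 kJ/mol.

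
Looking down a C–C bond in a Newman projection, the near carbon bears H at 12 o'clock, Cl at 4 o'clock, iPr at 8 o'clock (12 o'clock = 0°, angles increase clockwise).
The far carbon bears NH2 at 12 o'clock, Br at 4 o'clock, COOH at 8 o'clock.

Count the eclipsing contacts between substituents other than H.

Non-H eclipsing pairs: Cl(120°)/Br(120°); iPr(240°)/COOH(240°) — 2 interactions.

2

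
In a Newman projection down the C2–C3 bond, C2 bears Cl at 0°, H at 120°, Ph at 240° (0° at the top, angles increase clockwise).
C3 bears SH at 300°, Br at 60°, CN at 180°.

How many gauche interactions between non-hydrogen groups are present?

Non-H gauche pairs: Cl(0°)/SH(300°); Cl(0°)/Br(60°); Ph(240°)/SH(300°); Ph(240°)/CN(180°) — 4 interactions.

4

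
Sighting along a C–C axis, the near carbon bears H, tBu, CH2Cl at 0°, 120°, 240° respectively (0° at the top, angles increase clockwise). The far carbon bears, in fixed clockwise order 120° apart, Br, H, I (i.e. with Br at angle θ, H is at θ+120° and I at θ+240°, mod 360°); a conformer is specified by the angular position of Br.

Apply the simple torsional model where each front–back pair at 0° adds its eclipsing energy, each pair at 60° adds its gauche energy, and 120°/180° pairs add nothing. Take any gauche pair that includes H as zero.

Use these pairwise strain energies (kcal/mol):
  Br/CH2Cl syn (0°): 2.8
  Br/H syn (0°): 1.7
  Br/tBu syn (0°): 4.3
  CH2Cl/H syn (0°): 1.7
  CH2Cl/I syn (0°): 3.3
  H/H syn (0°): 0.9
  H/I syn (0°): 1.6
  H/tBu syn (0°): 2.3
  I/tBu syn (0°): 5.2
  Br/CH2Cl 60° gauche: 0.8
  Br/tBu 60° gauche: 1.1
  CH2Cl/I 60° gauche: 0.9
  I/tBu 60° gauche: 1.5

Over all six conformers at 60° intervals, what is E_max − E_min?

6.9 kcal/mol

Br at 0° (eclipsed): H–Br eclipsed, tBu–H eclipsed, CH2Cl–I eclipsed; 1.7 + 2.3 + 3.3 = 7.3 kcal/mol.
Br at 60° (staggered): tBu–Br gauche, CH2Cl–I gauche; 1.1 + 0.9 = 2.0 kcal/mol.
Br at 120° (eclipsed): H–I eclipsed, tBu–Br eclipsed, CH2Cl–H eclipsed; 1.6 + 4.3 + 1.7 = 7.6 kcal/mol.
Br at 180° (staggered): tBu–Br gauche, tBu–I gauche, CH2Cl–Br gauche; 1.1 + 1.5 + 0.8 = 3.4 kcal/mol.
Br at 240° (eclipsed): H–H eclipsed, tBu–I eclipsed, CH2Cl–Br eclipsed; 0.9 + 5.2 + 2.8 = 8.9 kcal/mol.
Br at 300° (staggered): tBu–I gauche, CH2Cl–Br gauche, CH2Cl–I gauche; 1.5 + 0.8 + 0.9 = 3.2 kcal/mol.
Max at 240° (8.9 kcal/mol), min at 60° (2.0 kcal/mol); barrier = 6.9 kcal/mol.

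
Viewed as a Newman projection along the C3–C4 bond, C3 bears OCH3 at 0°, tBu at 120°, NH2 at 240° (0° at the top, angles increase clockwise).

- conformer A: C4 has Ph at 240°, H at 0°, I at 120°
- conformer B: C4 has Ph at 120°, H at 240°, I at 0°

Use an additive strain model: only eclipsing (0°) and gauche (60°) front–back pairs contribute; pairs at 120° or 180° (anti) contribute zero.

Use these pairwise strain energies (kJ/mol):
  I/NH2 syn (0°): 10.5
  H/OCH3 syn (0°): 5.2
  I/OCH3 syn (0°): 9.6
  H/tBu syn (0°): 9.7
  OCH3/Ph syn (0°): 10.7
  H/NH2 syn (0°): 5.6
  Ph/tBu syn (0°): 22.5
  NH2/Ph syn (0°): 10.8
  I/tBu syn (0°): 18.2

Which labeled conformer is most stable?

A

A (eclipsed): OCH3–H eclipsed, tBu–I eclipsed, NH2–Ph eclipsed; 5.2 + 18.2 + 10.8 = 34.2 kJ/mol.
B (eclipsed): OCH3–I eclipsed, tBu–Ph eclipsed, NH2–H eclipsed; 9.6 + 22.5 + 5.6 = 37.7 kJ/mol.
A has the lowest total (34.2 kJ/mol).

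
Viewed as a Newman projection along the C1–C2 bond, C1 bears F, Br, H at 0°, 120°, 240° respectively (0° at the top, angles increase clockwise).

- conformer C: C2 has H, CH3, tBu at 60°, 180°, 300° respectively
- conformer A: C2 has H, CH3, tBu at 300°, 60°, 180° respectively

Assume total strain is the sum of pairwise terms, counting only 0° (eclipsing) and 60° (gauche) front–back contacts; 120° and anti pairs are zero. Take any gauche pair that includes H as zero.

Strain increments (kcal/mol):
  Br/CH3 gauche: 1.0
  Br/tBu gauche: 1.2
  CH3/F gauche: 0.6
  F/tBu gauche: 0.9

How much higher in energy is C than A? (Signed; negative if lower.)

C (staggered): F–tBu gauche, Br–CH3 gauche; 0.9 + 1.0 = 1.9 kcal/mol.
A (staggered): F–CH3 gauche, Br–CH3 gauche, Br–tBu gauche; 0.6 + 1.0 + 1.2 = 2.8 kcal/mol.
E(C) − E(A) = 1.9 − 2.8 = -0.9 kcal/mol.

-0.9 kcal/mol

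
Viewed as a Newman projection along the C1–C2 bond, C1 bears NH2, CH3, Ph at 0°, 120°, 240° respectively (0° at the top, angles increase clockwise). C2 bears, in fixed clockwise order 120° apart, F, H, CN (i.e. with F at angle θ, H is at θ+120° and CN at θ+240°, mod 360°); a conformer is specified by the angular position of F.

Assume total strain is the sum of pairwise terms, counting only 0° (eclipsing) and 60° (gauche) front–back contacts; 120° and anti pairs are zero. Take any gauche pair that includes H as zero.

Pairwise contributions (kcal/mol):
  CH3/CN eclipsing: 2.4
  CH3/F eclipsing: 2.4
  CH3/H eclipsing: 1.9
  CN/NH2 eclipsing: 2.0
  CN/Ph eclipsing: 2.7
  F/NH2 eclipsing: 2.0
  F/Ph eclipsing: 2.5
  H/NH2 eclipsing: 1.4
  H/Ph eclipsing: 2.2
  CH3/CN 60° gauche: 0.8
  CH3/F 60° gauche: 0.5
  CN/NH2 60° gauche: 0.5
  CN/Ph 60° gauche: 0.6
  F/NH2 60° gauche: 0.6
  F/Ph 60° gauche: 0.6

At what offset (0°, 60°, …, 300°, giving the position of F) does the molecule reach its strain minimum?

F at 0° (eclipsed): NH2(0°)/F(0°) eclipsed 2.0; CH3(120°)/H(120°) eclipsed 1.9; Ph(240°)/CN(240°) eclipsed 2.7 → 6.6 kcal/mol.
F at 60° (staggered): NH2(0°)/F(60°) gauche 0.6; NH2(0°)/CN(300°) gauche 0.5; CH3(120°)/F(60°) gauche 0.5; Ph(240°)/CN(300°) gauche 0.6 → 2.2 kcal/mol.
F at 120° (eclipsed): NH2(0°)/CN(0°) eclipsed 2.0; CH3(120°)/F(120°) eclipsed 2.4; Ph(240°)/H(240°) eclipsed 2.2 → 6.6 kcal/mol.
F at 180° (staggered): NH2(0°)/CN(60°) gauche 0.5; CH3(120°)/F(180°) gauche 0.5; CH3(120°)/CN(60°) gauche 0.8; Ph(240°)/F(180°) gauche 0.6 → 2.4 kcal/mol.
F at 240° (eclipsed): NH2(0°)/H(0°) eclipsed 1.4; CH3(120°)/CN(120°) eclipsed 2.4; Ph(240°)/F(240°) eclipsed 2.5 → 6.3 kcal/mol.
F at 300° (staggered): NH2(0°)/F(300°) gauche 0.6; CH3(120°)/CN(180°) gauche 0.8; Ph(240°)/F(300°) gauche 0.6; Ph(240°)/CN(180°) gauche 0.6 → 2.6 kcal/mol.
The minimum (2.2 kcal/mol) occurs with F at 60°.

60°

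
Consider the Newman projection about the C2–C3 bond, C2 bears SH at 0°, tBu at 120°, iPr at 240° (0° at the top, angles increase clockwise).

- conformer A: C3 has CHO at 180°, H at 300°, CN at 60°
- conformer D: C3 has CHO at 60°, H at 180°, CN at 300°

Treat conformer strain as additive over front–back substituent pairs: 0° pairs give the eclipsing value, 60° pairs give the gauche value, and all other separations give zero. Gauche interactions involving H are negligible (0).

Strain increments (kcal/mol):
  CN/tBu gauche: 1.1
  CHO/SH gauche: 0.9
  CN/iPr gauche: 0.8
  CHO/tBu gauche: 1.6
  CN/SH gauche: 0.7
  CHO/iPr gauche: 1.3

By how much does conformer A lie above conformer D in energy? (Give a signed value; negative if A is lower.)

+0.7 kcal/mol

A (staggered): SH(0°)/CN(60°) gauche 0.7; tBu(120°)/CHO(180°) gauche 1.6; tBu(120°)/CN(60°) gauche 1.1; iPr(240°)/CHO(180°) gauche 1.3 → 4.7 kcal/mol.
D (staggered): SH(0°)/CHO(60°) gauche 0.9; SH(0°)/CN(300°) gauche 0.7; tBu(120°)/CHO(60°) gauche 1.6; iPr(240°)/CN(300°) gauche 0.8 → 4.0 kcal/mol.
E(A) − E(D) = 4.7 − 4.0 = +0.7 kcal/mol.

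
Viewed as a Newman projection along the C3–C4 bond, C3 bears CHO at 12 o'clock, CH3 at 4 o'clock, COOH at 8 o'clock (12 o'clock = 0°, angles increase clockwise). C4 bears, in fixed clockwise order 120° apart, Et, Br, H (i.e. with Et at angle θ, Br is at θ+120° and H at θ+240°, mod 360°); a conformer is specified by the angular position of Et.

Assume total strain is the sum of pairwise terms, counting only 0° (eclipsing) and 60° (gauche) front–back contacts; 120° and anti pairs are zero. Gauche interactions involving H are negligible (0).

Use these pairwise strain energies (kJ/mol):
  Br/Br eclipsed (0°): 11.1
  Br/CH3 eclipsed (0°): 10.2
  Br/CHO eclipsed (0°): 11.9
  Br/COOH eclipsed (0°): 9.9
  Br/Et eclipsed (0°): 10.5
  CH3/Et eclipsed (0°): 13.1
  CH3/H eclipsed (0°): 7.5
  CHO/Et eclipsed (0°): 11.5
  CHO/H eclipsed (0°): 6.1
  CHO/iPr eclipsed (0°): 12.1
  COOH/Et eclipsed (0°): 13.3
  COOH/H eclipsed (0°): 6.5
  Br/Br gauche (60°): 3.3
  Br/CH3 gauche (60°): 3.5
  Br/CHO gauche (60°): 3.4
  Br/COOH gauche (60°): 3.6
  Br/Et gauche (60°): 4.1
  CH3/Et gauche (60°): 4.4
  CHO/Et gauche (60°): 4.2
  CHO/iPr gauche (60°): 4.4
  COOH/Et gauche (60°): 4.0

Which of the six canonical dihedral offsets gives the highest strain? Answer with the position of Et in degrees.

240°

Et at 0° is eclipsed. CHO at 0° is eclipsed with Et at 0° (11.5); CH3 at 120° is eclipsed with Br at 120° (10.2); COOH at 240° is eclipsed with H at 240° (6.5). Total 28.2 kJ/mol.
Et at 60° is staggered. CHO at 0° is gauche with Et at 60° (4.2); CH3 at 120° is gauche with Et at 60° (4.4); CH3 at 120° is gauche with Br at 180° (3.5); COOH at 240° is gauche with Br at 180° (3.6). Total 15.7 kJ/mol.
Et at 120° is eclipsed. CHO at 0° is eclipsed with H at 0° (6.1); CH3 at 120° is eclipsed with Et at 120° (13.1); COOH at 240° is eclipsed with Br at 240° (9.9). Total 29.1 kJ/mol.
Et at 180° is staggered. CHO at 0° is gauche with Br at 300° (3.4); CH3 at 120° is gauche with Et at 180° (4.4); COOH at 240° is gauche with Et at 180° (4.0); COOH at 240° is gauche with Br at 300° (3.6). Total 15.4 kJ/mol.
Et at 240° is eclipsed. CHO at 0° is eclipsed with Br at 0° (11.9); CH3 at 120° is eclipsed with H at 120° (7.5); COOH at 240° is eclipsed with Et at 240° (13.3). Total 32.7 kJ/mol.
Et at 300° is staggered. CHO at 0° is gauche with Et at 300° (4.2); CHO at 0° is gauche with Br at 60° (3.4); CH3 at 120° is gauche with Br at 60° (3.5); COOH at 240° is gauche with Et at 300° (4.0). Total 15.1 kJ/mol.
The maximum (32.7 kJ/mol) occurs with Et at 240°.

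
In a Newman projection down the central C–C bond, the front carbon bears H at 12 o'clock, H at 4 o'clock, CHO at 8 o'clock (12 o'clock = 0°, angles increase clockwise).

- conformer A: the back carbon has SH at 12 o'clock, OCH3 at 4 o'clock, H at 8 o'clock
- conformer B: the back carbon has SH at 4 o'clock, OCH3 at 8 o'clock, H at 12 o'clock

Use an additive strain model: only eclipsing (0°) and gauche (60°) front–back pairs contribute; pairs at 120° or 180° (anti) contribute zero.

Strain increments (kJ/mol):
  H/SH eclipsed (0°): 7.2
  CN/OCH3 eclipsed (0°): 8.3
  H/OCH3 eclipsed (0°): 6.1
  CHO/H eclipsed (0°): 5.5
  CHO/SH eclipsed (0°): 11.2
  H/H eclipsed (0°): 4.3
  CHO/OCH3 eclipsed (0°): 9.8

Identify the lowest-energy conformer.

A is eclipsed. H at 0° is eclipsed with SH at 0° (7.2); H at 120° is eclipsed with OCH3 at 120° (6.1); CHO at 240° is eclipsed with H at 240° (5.5). Total 18.8 kJ/mol.
B is eclipsed. H at 0° is eclipsed with H at 0° (4.3); H at 120° is eclipsed with SH at 120° (7.2); CHO at 240° is eclipsed with OCH3 at 240° (9.8). Total 21.3 kJ/mol.
A has the lowest total (18.8 kJ/mol).

A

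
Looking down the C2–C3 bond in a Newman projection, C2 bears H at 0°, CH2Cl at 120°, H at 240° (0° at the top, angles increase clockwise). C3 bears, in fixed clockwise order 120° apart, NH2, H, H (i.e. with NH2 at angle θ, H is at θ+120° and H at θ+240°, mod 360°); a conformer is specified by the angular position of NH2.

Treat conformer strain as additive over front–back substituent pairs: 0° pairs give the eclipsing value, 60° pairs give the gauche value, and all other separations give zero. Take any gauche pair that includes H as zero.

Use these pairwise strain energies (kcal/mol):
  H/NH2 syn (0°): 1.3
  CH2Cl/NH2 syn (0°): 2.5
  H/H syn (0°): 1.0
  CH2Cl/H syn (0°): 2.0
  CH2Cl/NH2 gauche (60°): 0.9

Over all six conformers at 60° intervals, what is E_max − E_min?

NH2 at 0° (eclipsed): H(0°)/NH2(0°) eclipsed 1.3; CH2Cl(120°)/H(120°) eclipsed 2.0; H(240°)/H(240°) eclipsed 1.0 → 4.3 kcal/mol.
NH2 at 60° (staggered): CH2Cl(120°)/NH2(60°) gauche 0.9 → 0.9 kcal/mol.
NH2 at 120° (eclipsed): H(0°)/H(0°) eclipsed 1.0; CH2Cl(120°)/NH2(120°) eclipsed 2.5; H(240°)/H(240°) eclipsed 1.0 → 4.5 kcal/mol.
NH2 at 180° (staggered): CH2Cl(120°)/NH2(180°) gauche 0.9 → 0.9 kcal/mol.
NH2 at 240° (eclipsed): H(0°)/H(0°) eclipsed 1.0; CH2Cl(120°)/H(120°) eclipsed 2.0; H(240°)/NH2(240°) eclipsed 1.3 → 4.3 kcal/mol.
NH2 at 300° (staggered): no non-H gauche contacts → 0.0 kcal/mol.
Max at 120° (4.5 kcal/mol), min at 300° (0.0 kcal/mol); barrier = 4.5 kcal/mol.

4.5 kcal/mol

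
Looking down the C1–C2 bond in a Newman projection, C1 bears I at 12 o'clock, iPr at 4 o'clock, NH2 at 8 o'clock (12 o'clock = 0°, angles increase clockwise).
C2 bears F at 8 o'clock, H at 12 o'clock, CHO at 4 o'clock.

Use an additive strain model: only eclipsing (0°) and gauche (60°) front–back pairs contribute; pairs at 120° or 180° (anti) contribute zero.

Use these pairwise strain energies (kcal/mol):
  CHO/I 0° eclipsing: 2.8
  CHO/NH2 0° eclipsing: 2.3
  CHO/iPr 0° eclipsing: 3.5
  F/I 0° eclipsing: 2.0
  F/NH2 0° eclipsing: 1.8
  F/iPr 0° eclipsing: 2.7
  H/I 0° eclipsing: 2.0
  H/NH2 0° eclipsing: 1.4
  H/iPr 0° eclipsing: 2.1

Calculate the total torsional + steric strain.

7.3 kcal/mol

This conformer (eclipsed): I(0°)/H(0°) eclipsed 2.0; iPr(120°)/CHO(120°) eclipsed 3.5; NH2(240°)/F(240°) eclipsed 1.8 → 7.3 kcal/mol.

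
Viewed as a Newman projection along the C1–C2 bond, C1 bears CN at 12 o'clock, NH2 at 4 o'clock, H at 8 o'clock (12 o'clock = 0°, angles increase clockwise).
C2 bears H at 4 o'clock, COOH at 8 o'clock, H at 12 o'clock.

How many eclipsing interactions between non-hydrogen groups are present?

0

Every eclipsing pair involves H, so the count is 0.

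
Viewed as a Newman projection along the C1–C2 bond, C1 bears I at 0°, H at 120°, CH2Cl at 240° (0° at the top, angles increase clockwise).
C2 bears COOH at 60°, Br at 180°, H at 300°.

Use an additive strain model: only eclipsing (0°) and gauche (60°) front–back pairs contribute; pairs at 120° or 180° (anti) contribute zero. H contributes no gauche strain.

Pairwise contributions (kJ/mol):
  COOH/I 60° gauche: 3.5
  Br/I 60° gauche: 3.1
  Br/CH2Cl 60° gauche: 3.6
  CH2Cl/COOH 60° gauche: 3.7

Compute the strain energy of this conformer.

This conformer (staggered): I–COOH gauche, CH2Cl–Br gauche; 3.5 + 3.6 = 7.1 kJ/mol.

7.1 kJ/mol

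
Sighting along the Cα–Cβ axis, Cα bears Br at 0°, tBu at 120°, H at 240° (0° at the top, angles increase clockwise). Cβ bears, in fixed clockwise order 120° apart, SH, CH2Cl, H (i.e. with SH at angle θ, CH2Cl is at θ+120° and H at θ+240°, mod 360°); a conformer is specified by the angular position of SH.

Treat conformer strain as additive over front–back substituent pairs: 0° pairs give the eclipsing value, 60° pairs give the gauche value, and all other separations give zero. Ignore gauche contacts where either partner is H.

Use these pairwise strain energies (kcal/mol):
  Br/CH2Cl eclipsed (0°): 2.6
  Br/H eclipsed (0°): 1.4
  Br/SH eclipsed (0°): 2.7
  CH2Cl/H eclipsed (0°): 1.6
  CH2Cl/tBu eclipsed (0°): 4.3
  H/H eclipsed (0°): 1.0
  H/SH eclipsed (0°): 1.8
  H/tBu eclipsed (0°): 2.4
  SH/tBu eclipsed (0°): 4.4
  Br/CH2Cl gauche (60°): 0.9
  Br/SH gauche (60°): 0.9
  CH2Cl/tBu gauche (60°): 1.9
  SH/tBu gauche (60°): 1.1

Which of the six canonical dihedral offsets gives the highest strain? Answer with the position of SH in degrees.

SH at 0° (eclipsed): Br–SH eclipsed, tBu–CH2Cl eclipsed, H–H eclipsed; 2.7 + 4.3 + 1.0 = 8.0 kcal/mol.
SH at 60° (staggered): Br–SH gauche, tBu–SH gauche, tBu–CH2Cl gauche; 0.9 + 1.1 + 1.9 = 3.9 kcal/mol.
SH at 120° (eclipsed): Br–H eclipsed, tBu–SH eclipsed, H–CH2Cl eclipsed; 1.4 + 4.4 + 1.6 = 7.4 kcal/mol.
SH at 180° (staggered): Br–CH2Cl gauche, tBu–SH gauche; 0.9 + 1.1 = 2.0 kcal/mol.
SH at 240° (eclipsed): Br–CH2Cl eclipsed, tBu–H eclipsed, H–SH eclipsed; 2.6 + 2.4 + 1.8 = 6.8 kcal/mol.
SH at 300° (staggered): Br–SH gauche, Br–CH2Cl gauche, tBu–CH2Cl gauche; 0.9 + 0.9 + 1.9 = 3.7 kcal/mol.
The maximum (8.0 kcal/mol) occurs with SH at 0°.

0°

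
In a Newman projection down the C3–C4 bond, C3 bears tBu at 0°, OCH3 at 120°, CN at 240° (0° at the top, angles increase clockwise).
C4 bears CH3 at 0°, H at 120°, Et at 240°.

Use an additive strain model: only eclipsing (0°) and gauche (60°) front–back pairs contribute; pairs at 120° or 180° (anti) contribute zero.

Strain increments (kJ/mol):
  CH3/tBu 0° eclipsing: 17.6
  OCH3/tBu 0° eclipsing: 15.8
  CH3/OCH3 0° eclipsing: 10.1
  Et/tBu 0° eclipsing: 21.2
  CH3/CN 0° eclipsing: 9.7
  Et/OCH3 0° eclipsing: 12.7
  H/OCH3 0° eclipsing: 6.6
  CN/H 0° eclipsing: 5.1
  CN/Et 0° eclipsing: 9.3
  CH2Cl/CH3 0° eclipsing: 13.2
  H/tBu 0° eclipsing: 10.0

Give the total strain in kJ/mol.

33.5 kJ/mol

This conformer (eclipsed): tBu–CH3 eclipsed, OCH3–H eclipsed, CN–Et eclipsed; 17.6 + 6.6 + 9.3 = 33.5 kJ/mol.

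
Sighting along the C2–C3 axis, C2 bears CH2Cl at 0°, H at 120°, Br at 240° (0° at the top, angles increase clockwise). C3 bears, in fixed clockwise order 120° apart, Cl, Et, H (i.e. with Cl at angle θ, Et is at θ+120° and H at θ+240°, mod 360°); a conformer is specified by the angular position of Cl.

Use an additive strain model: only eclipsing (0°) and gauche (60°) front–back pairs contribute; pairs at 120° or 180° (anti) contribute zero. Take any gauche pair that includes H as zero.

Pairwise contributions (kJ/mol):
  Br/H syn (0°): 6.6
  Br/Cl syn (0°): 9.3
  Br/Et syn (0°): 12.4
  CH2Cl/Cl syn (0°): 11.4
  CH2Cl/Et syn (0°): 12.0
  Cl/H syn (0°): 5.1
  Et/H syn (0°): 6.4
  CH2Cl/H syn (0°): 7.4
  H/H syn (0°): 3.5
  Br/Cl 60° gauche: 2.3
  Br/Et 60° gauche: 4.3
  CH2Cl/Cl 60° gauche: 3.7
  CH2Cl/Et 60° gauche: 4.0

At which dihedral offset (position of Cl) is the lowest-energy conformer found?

Cl at 0° (eclipsed): CH2Cl(0°)/Cl(0°) eclipsed 11.4; H(120°)/Et(120°) eclipsed 6.4; Br(240°)/H(240°) eclipsed 6.6 → 24.4 kJ/mol.
Cl at 60° (staggered): CH2Cl(0°)/Cl(60°) gauche 3.7; Br(240°)/Et(180°) gauche 4.3 → 8.0 kJ/mol.
Cl at 120° (eclipsed): CH2Cl(0°)/H(0°) eclipsed 7.4; H(120°)/Cl(120°) eclipsed 5.1; Br(240°)/Et(240°) eclipsed 12.4 → 24.9 kJ/mol.
Cl at 180° (staggered): CH2Cl(0°)/Et(300°) gauche 4.0; Br(240°)/Cl(180°) gauche 2.3; Br(240°)/Et(300°) gauche 4.3 → 10.6 kJ/mol.
Cl at 240° (eclipsed): CH2Cl(0°)/Et(0°) eclipsed 12.0; H(120°)/H(120°) eclipsed 3.5; Br(240°)/Cl(240°) eclipsed 9.3 → 24.8 kJ/mol.
Cl at 300° (staggered): CH2Cl(0°)/Cl(300°) gauche 3.7; CH2Cl(0°)/Et(60°) gauche 4.0; Br(240°)/Cl(300°) gauche 2.3 → 10.0 kJ/mol.
The minimum (8.0 kJ/mol) occurs with Cl at 60°.

60°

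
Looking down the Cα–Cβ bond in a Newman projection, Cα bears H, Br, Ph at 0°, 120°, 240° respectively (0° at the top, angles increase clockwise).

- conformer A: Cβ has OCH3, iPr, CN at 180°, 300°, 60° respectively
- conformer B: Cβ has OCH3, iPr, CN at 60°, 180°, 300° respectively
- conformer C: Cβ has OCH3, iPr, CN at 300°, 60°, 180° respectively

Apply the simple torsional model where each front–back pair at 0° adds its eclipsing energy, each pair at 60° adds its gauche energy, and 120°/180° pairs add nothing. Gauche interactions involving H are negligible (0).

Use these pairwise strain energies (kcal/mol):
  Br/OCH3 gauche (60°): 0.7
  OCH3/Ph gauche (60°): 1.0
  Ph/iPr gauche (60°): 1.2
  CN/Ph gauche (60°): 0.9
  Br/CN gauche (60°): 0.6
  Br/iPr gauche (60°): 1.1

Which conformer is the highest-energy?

A is staggered. Br at 120° is gauche with OCH3 at 180° (0.7); Br at 120° is gauche with CN at 60° (0.6); Ph at 240° is gauche with OCH3 at 180° (1.0); Ph at 240° is gauche with iPr at 300° (1.2). Total 3.5 kcal/mol.
B is staggered. Br at 120° is gauche with OCH3 at 60° (0.7); Br at 120° is gauche with iPr at 180° (1.1); Ph at 240° is gauche with iPr at 180° (1.2); Ph at 240° is gauche with CN at 300° (0.9). Total 3.9 kcal/mol.
C is staggered. Br at 120° is gauche with iPr at 60° (1.1); Br at 120° is gauche with CN at 180° (0.6); Ph at 240° is gauche with OCH3 at 300° (1.0); Ph at 240° is gauche with CN at 180° (0.9). Total 3.6 kcal/mol.
B has the highest total (3.9 kcal/mol).

B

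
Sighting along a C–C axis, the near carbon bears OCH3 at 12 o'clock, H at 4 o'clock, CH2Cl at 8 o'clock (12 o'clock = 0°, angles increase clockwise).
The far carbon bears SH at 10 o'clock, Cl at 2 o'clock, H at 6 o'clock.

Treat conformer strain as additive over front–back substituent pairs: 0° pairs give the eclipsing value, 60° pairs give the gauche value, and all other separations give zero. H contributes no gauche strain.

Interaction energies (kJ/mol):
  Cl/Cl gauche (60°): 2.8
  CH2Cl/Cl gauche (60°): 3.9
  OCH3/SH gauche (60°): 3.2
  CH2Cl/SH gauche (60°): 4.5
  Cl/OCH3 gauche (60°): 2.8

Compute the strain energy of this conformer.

10.5 kJ/mol

This conformer is staggered. OCH3 at 0° is gauche with SH at 300° (3.2); OCH3 at 0° is gauche with Cl at 60° (2.8); CH2Cl at 240° is gauche with SH at 300° (4.5). Total 10.5 kJ/mol.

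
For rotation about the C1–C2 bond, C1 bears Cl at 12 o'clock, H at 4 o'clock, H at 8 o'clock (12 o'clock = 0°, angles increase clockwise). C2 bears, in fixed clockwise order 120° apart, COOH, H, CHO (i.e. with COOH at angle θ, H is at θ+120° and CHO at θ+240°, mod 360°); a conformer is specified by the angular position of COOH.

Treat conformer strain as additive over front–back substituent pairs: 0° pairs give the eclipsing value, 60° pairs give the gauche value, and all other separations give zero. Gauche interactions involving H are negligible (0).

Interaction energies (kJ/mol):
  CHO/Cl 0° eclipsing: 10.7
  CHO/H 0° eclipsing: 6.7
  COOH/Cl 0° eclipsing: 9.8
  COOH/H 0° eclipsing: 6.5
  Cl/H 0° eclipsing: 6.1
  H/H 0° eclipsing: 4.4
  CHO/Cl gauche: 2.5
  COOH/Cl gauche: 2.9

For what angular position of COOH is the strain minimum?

COOH at 0° (eclipsed): Cl–COOH eclipsed, H–H eclipsed, H–CHO eclipsed; 9.8 + 4.4 + 6.7 = 20.9 kJ/mol.
COOH at 60° (staggered): Cl–COOH gauche, Cl–CHO gauche; 2.9 + 2.5 = 5.4 kJ/mol.
COOH at 120° (eclipsed): Cl–CHO eclipsed, H–COOH eclipsed, H–H eclipsed; 10.7 + 6.5 + 4.4 = 21.6 kJ/mol.
COOH at 180° (staggered): Cl–CHO gauche; 2.5 = 2.5 kJ/mol.
COOH at 240° (eclipsed): Cl–H eclipsed, H–CHO eclipsed, H–COOH eclipsed; 6.1 + 6.7 + 6.5 = 19.3 kJ/mol.
COOH at 300° (staggered): Cl–COOH gauche; 2.9 = 2.9 kJ/mol.
The minimum (2.5 kJ/mol) occurs with COOH at 180°.

180°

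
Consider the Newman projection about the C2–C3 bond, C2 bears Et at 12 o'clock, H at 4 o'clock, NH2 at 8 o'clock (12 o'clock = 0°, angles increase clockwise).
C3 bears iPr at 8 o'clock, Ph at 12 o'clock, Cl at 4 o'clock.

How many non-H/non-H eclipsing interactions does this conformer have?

2

Non-H eclipsing pairs: Et(0°)/Ph(0°); NH2(240°)/iPr(240°) — 2 interactions.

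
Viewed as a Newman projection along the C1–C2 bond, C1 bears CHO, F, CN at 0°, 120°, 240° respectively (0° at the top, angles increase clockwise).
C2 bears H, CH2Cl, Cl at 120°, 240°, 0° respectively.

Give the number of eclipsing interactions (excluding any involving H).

2

Non-H eclipsing pairs: CHO(0°)/Cl(0°); CN(240°)/CH2Cl(240°) — 2 interactions.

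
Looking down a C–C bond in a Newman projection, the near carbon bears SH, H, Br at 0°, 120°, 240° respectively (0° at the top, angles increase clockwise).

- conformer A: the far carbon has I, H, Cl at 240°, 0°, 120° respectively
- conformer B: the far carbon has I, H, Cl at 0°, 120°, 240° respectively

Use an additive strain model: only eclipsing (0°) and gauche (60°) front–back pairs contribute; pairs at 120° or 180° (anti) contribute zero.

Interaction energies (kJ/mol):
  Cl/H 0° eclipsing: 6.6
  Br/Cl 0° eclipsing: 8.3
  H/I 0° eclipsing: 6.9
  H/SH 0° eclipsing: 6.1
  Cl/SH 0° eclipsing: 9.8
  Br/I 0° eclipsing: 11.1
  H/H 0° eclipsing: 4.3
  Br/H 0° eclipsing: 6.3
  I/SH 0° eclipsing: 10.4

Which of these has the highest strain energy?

A

A (eclipsed): SH–H eclipsed, H–Cl eclipsed, Br–I eclipsed; 6.1 + 6.6 + 11.1 = 23.8 kJ/mol.
B (eclipsed): SH–I eclipsed, H–H eclipsed, Br–Cl eclipsed; 10.4 + 4.3 + 8.3 = 23.0 kJ/mol.
A has the highest total (23.8 kJ/mol).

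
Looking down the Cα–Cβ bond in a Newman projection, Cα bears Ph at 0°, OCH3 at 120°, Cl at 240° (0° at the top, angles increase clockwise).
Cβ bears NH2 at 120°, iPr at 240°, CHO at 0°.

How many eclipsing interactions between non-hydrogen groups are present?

3

Non-H eclipsing pairs: Ph(0°)/CHO(0°); OCH3(120°)/NH2(120°); Cl(240°)/iPr(240°) — 3 interactions.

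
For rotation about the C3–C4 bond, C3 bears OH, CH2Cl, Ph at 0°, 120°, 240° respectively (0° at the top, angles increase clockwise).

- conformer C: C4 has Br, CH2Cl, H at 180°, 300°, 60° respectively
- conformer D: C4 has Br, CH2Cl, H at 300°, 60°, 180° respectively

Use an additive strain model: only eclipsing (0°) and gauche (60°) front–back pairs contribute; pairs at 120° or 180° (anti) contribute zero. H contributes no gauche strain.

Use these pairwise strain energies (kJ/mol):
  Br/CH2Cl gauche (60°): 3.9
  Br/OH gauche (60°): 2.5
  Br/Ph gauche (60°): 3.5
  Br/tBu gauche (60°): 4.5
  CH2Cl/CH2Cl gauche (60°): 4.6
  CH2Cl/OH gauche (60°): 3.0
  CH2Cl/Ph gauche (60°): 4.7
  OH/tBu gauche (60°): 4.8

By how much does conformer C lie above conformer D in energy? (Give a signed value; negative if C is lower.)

+1.5 kJ/mol

C (staggered): OH–CH2Cl gauche, CH2Cl–Br gauche, Ph–Br gauche, Ph–CH2Cl gauche; 3.0 + 3.9 + 3.5 + 4.7 = 15.1 kJ/mol.
D (staggered): OH–Br gauche, OH–CH2Cl gauche, CH2Cl–CH2Cl gauche, Ph–Br gauche; 2.5 + 3.0 + 4.6 + 3.5 = 13.6 kJ/mol.
E(C) − E(D) = 15.1 − 13.6 = +1.5 kJ/mol.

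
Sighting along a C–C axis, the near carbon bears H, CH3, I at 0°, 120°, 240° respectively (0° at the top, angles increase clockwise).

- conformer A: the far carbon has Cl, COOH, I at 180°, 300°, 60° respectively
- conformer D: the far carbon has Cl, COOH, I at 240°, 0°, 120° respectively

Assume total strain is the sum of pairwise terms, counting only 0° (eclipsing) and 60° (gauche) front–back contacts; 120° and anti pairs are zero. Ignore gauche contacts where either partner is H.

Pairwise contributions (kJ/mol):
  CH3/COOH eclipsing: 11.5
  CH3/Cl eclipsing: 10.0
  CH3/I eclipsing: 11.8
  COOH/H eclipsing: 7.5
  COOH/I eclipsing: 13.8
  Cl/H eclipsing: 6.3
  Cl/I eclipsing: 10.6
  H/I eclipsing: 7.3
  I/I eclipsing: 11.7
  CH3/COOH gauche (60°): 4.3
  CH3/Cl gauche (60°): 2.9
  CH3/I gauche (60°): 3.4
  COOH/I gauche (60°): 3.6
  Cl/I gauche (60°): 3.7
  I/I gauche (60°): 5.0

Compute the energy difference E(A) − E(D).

-16.3 kJ/mol

A (staggered): CH3–Cl gauche, CH3–I gauche, I–Cl gauche, I–COOH gauche; 2.9 + 3.4 + 3.7 + 3.6 = 13.6 kJ/mol.
D (eclipsed): H–COOH eclipsed, CH3–I eclipsed, I–Cl eclipsed; 7.5 + 11.8 + 10.6 = 29.9 kJ/mol.
E(A) − E(D) = 13.6 − 29.9 = -16.3 kJ/mol.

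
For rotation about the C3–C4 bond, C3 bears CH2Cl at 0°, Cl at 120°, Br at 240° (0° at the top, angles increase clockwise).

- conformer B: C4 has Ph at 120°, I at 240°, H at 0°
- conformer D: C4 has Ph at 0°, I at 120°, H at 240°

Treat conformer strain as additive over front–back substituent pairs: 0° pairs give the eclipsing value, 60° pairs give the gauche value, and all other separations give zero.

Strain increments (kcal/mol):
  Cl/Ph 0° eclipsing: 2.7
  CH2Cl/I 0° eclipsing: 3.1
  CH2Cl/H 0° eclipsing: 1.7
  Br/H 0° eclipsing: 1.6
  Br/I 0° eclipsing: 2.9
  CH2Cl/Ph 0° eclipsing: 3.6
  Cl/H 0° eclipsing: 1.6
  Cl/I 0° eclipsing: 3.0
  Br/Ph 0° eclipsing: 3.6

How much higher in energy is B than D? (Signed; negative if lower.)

B is eclipsed. CH2Cl at 0° is eclipsed with H at 0° (1.7); Cl at 120° is eclipsed with Ph at 120° (2.7); Br at 240° is eclipsed with I at 240° (2.9). Total 7.3 kcal/mol.
D is eclipsed. CH2Cl at 0° is eclipsed with Ph at 0° (3.6); Cl at 120° is eclipsed with I at 120° (3.0); Br at 240° is eclipsed with H at 240° (1.6). Total 8.2 kcal/mol.
E(B) − E(D) = 7.3 − 8.2 = -0.9 kcal/mol.

-0.9 kcal/mol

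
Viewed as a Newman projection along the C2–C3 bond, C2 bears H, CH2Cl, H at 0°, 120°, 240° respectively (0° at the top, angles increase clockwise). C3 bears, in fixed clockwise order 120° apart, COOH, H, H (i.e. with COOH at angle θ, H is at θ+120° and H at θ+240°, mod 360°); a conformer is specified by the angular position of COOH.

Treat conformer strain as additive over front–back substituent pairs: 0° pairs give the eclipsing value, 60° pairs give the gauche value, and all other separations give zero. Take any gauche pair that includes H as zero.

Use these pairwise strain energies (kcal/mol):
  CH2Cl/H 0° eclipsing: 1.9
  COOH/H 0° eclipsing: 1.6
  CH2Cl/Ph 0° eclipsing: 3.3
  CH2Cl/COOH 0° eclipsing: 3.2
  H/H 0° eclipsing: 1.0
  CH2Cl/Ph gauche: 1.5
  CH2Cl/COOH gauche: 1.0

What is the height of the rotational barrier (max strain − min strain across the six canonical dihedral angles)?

5.2 kcal/mol

COOH at 0° (eclipsed): H(0°)/COOH(0°) eclipsed 1.6; CH2Cl(120°)/H(120°) eclipsed 1.9; H(240°)/H(240°) eclipsed 1.0 → 4.5 kcal/mol.
COOH at 60° (staggered): CH2Cl(120°)/COOH(60°) gauche 1.0 → 1.0 kcal/mol.
COOH at 120° (eclipsed): H(0°)/H(0°) eclipsed 1.0; CH2Cl(120°)/COOH(120°) eclipsed 3.2; H(240°)/H(240°) eclipsed 1.0 → 5.2 kcal/mol.
COOH at 180° (staggered): CH2Cl(120°)/COOH(180°) gauche 1.0 → 1.0 kcal/mol.
COOH at 240° (eclipsed): H(0°)/H(0°) eclipsed 1.0; CH2Cl(120°)/H(120°) eclipsed 1.9; H(240°)/COOH(240°) eclipsed 1.6 → 4.5 kcal/mol.
COOH at 300° (staggered): no non-H gauche contacts → 0.0 kcal/mol.
Max at 120° (5.2 kcal/mol), min at 300° (0.0 kcal/mol); barrier = 5.2 kcal/mol.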